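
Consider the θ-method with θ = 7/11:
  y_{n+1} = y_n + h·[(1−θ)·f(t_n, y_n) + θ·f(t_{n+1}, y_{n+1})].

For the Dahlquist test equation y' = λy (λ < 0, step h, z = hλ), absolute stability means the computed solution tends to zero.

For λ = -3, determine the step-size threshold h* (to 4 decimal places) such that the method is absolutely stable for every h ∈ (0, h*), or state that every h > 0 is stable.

(−∞, 0) — no finite endpoint. Any h>0 works for λ=-3.

With y'=λy (z=hλ):
  y_{n+1} = y_n + z·[4/11·y_n + 7/11·y_{n+1}] ⇒ (1 − 7/11z)y_{n+1} = (1 + 4/11z)y_n
  so R(z) = (1 + 4/11z)/(1 − 7/11z).

Solve |R(x)|<1 on ℝ⁻.
x=-0.62: |R|=0.5554
x=-2: |R|=0.1200
x=-10: |R|=0.3580
x=-100: |R|=0.5471
θ=7/11≥1/2 ⇒ |1+4/11x|<|1−7/11x| ∀x<0 ⇒ unbounded interval.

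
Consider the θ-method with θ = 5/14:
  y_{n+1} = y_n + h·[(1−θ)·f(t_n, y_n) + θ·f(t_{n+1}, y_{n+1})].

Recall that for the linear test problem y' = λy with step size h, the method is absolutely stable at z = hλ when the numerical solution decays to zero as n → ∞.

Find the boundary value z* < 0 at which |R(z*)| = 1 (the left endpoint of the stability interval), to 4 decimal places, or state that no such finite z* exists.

left endpoint -7.0000.

On y'=λy, z=hλ:
  y_{n+1} = y_n + z·[9/14·y_n + 5/14·y_{n+1}] ⇒ (1 − 5/14z)y_{n+1} = (1 + 9/14z)y_n
  R(z) = (1 + 9/14z)/(1 − 5/14z).

Solve |R(x)|<1 on ℝ⁻.
x=-0.68: |R|=0.4529
R=−1: 1+9/14x = −1+5/14x ⇒ -2/7x=2 ⇒ x=2/(-2/7)=-7.0000
Confirm numerically:
  x=-4.586: |R|=0.73853 <1
  x=-3.242: |R|=0.50242 <1
  x=-3.146: |R|=0.48147 <1
  x=-7.383: |R|=1.03009 >1
  x=-7.160: |R|=1.01285 >1
Interval (-7.0000, 0).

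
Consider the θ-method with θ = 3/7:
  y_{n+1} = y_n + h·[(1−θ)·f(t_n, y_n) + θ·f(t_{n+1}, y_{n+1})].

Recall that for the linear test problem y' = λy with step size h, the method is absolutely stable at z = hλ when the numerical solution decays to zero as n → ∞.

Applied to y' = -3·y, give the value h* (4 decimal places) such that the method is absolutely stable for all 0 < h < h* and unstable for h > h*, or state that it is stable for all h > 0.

(-14.0000,0); λ=-3 ⇒ h* = (14)/3 = 4.6667.

Test eqn y'=λy, z=hλ:
  y_{n+1} = y_n + z·[4/7·y_n + 3/7·y_{n+1}] ⇒ (1 − 3/7z)y_{n+1} = (1 + 4/7z)y_n
  R(z) = (1 + 4/7z)/(1 − 3/7z).

Find x<0 with |R(x)|<1.
x=-1.5: |R|=0.0870
R=−1: 1+4/7x = −1+3/7x ⇒ -1/7x=2 ⇒ x=2/(-1/7)=-14.0000
Confirm numerically:
  x=-12.605: |R|=0.96887 <1
  x=-11.002: |R|=0.92506 <1
  x=-7.385: |R|=0.77311 <1
  x=-14.285: |R|=1.00572 >1
  x=-14.102: |R|=1.00207 >1
  x=-14.058: |R|=1.00118 >1
Interval (-14.0000, 0).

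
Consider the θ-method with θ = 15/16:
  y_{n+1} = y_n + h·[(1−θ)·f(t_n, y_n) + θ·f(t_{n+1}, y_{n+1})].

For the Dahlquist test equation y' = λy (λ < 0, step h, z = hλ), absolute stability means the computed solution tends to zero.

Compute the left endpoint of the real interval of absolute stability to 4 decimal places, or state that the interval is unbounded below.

With y'=λy (z=hλ):
  y_{n+1} = y_n + z·[1/16·y_n + 15/16·y_{n+1}] ⇒ (1 − 15/16z)y_{n+1} = (1 + 1/16z)y_n
  Hence R(z) = (1 + 1/16z)/(1 − 15/16z).

Boundary: |R(x)|=1, x<0.
x=-1.49: |R|=0.3784
x=-2: |R|=0.3043
x=-10: |R|=0.0361
x=-100: |R|=0.0554
θ=15/16≥1/2 ⇒ |1+1/16x|<|1−15/16x| ∀x<0 ⇒ interval (−∞,0).

unbounded; (−∞, 0).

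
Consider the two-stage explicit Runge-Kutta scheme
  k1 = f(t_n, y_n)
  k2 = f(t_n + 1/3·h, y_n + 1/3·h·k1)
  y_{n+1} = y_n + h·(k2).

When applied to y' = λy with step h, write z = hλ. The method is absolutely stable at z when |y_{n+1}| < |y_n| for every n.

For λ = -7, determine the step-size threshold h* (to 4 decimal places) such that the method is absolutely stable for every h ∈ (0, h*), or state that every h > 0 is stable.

Set f=λy, z=hλ:
  k1=λy_n ⇒ h·k1=z·y_n;  k2=λ(1+1/3z)y_n ⇒ h·k2=z(1+1/3z)y_n
  y_{n+1}/y_n = 1 + z(1+1/3z) = 1 + z + 1/3z²
  ⇒ R(z) = 1 + z + 1/3z².

Boundary: |R(x)|=1, x<0.
x=-0.84: |R|=0.3952
R=1: x+1/3x²=0 ⇒ x=−3=-3.0000; min R=1−1/(4·1/3)=0.2500>−1
Confirm numerically:
  x=-2.749: |R|=0.77000 <1
  x=-2.311: |R|=0.46924 <1
  x=-1.465: |R|=0.25041 <1
  x=-1.429: |R|=0.25168 <1
  x=-3.559: |R|=1.66316 >1
  x=-3.370: |R|=1.41563 >1
  x=-3.151: |R|=1.15860 >1
Interval (-3.0000, 0).

(-3.0000,0); λ=-7 ⇒ h* = (3)/7 = 0.4286.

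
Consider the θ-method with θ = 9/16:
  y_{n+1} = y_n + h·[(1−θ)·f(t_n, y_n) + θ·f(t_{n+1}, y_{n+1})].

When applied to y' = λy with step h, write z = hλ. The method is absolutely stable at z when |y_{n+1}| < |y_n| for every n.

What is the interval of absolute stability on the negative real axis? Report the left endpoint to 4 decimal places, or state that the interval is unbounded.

interval (−∞, 0).

Set f=λy, z=hλ:
  y_{n+1} = y_n + z·[7/16·y_n + 9/16·y_{n+1}] ⇒ (1 − 9/16z)y_{n+1} = (1 + 7/16z)y_n
  ⇒ R(z) = (1 + 7/16z)/(1 − 9/16z).

Solve |R(x)|<1 on ℝ⁻.
x=-0.98: |R|=0.3683
x=-2: |R|=0.0588
x=-10: |R|=0.5094
x=-100: |R|=0.7467
θ=9/16≥1/2 ⇒ |1+7/16x|<|1−9/16x| ∀x<0 ⇒ unbounded interval.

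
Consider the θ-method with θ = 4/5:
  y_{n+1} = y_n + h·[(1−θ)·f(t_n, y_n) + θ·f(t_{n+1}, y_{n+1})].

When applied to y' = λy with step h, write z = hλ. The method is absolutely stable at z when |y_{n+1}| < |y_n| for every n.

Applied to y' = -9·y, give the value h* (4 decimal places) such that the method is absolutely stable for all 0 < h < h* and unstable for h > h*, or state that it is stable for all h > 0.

Test eqn y'=λy, z=hλ:
  y_{n+1} = y_n + z·[1/5·y_n + 4/5·y_{n+1}] ⇒ (1 − 4/5z)y_{n+1} = (1 + 1/5z)y_n
  Hence R(z) = (1 + 1/5z)/(1 − 4/5z).

Boundary: |R(x)|=1, x<0.
x=-1.06: |R|=0.4264
x=-2: |R|=0.2308
x=-10: |R|=0.1111
x=-100: |R|=0.2346
θ=4/5≥1/2 ⇒ |1+1/5x|<|1−4/5x| ∀x<0 ⇒ stable on all of ℝ⁻.

interval (−∞, 0). Any h>0 works for λ=-9.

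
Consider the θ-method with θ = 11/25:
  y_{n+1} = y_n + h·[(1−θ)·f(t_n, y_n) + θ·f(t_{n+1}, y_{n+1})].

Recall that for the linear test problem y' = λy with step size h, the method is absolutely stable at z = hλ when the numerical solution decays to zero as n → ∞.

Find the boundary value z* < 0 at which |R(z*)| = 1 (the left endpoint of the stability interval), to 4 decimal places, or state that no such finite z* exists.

z* = -16.6667.

Test eqn y'=λy, z=hλ:
  y_{n+1} = y_n + z·[14/25·y_n + 11/25·y_{n+1}] ⇒ (1 − 11/25z)y_{n+1} = (1 + 14/25z)y_n
  ⇒ R(z) = (1 + 14/25z)/(1 − 11/25z).

Boundary: |R(x)|=1, x<0.
x=-1.63: |R|=0.0508
R=−1: 1+14/25x = −1+11/25x ⇒ -3/25x=2 ⇒ x=2/(-3/25)=-16.6667
Confirm numerically:
  x=-15.250: |R|=0.97795 <1
  x=-13.038: |R|=0.93536 <1
  x=-10.103: |R|=0.85535 <1
  x=-17.173: |R|=1.00710 >1
  x=-16.936: |R|=1.00382 >1
Stable set (-16.6667, 0).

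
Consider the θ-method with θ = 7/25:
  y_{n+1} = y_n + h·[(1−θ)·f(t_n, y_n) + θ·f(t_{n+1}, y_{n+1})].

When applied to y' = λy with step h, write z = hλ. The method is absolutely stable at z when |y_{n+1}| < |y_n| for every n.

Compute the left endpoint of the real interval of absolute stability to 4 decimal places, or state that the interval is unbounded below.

left endpoint -4.5455.

Test eqn y'=λy, z=hλ:
  y_{n+1} = y_n + z·[18/25·y_n + 7/25·y_{n+1}] ⇒ (1 − 7/25z)y_{n+1} = (1 + 18/25z)y_n
  R(z) = (1 + 18/25z)/(1 − 7/25z).

Solve |R(x)|<1 on ℝ⁻.
x=-1.41: |R|=0.0109
R=−1: 1+18/25x = −1+7/25x ⇒ -11/25x=2 ⇒ x=2/(-11/25)=-4.5455
Confirm numerically:
  x=-4.370: |R|=0.96528 <1
  x=-4.033: |R|=0.89410 <1
  x=-3.801: |R|=0.84132 <1
  x=-3.046: |R|=0.64393 <1
  x=-5.116: |R|=1.10320 >1
  x=-4.619: |R|=1.01411 >1
Interval (-4.5455, 0).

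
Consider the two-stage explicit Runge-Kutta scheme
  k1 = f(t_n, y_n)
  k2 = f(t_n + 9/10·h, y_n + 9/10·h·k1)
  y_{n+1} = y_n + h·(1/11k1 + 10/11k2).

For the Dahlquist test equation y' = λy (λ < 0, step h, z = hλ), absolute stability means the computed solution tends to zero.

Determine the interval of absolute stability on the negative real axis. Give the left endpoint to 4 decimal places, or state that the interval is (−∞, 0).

On y'=λy, z=hλ:
  k1=λy_n ⇒ h·k1=z·y_n;  k2=λ(1+9/10z)y_n ⇒ h·k2=z(1+9/10z)y_n
  y_{n+1}/y_n = 1 + 1/11z + 10/11z(1+9/10z) = 1 + z + 9/11z²
  ⇒ R(z) = 1 + z + 9/11z².

Need |R(x)|<1, x<0.
x=-1.4: |R|=1.2036
R=1: x+9/11x²=0 ⇒ x=−11/9=-1.2222; min R=1−1/(4·9/11)=0.6944>−1
Confirm numerically:
  x=-0.881: |R|=0.75404 <1
  x=-0.661: |R|=0.69648 <1
  x=-0.595: |R|=0.69466 <1
  x=-1.710: |R|=1.68245 >1
  x=-1.479: |R|=1.31072 >1
  x=-1.451: |R|=1.27160 >1
Interval (-1.2222, 0).

(-1.2222, 0).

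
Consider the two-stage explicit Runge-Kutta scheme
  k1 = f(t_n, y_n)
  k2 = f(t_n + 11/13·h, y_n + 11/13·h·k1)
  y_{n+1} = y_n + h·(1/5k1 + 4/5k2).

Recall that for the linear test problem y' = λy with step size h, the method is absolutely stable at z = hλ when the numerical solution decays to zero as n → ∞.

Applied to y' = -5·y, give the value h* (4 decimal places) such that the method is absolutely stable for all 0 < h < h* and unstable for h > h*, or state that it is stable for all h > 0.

On y'=λy, z=hλ:
  k1=λy_n ⇒ h·k1=z·y_n;  k2=λ(1+11/13z)y_n ⇒ h·k2=z(1+11/13z)y_n
  y_{n+1}/y_n = 1 + 1/5z + 4/5z(1+11/13z) = 1 + z + 44/65z²
  ⇒ R(z) = 1 + z + 44/65z².

Solve |R(x)|<1 on ℝ⁻.
x=-0.97: |R|=0.6669
R=1: x+44/65x²=0 ⇒ x=−65/44=-1.4773; min R=1−1/(4·44/65)=0.6307>−1
Confirm numerically:
  x=-1.362: |R|=0.89372 <1
  x=-1.284: |R|=0.83201 <1
  x=-1.230: |R|=0.79412 <1
  x=-0.832: |R|=0.63658 <1
  x=-1.930: |R|=1.59147 >1
  x=-1.857: |R|=1.47733 >1
So |R|<1 on (-1.4773, 0).

(-1.4773,0); λ=-5 ⇒ h* = (65/44)/5 = 0.2955.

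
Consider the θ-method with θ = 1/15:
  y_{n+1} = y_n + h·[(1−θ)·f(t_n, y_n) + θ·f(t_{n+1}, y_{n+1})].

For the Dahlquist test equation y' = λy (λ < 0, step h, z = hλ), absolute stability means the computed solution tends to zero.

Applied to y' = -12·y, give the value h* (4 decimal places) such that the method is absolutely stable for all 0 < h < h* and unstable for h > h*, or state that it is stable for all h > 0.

On y'=λy, z=hλ:
  y_{n+1} = y_n + z·[14/15·y_n + 1/15·y_{n+1}] ⇒ (1 − 1/15z)y_{n+1} = (1 + 14/15z)y_n
  R(z) = (1 + 14/15z)/(1 − 1/15z).

Solve |R(x)|<1 on ℝ⁻.
x=-0.78: |R|=0.2586
R=−1: 1+14/15x = −1+1/15x ⇒ -13/15x=2 ⇒ x=2/(-13/15)=-2.3077
Confirm numerically:
  x=-1.934: |R|=0.71312 <1
  x=-1.321: |R|=0.21408 <1
  x=-1.283: |R|=0.18191 <1
  x=-1.192: |R|=0.10425 <1
  x=-2.618: |R|=1.22897 >1
  x=-2.336: |R|=1.02123 >1
Stable set (-2.3077, 0).

(-2.3077,0); λ=-12 ⇒ h* = (30/13)/12 = 0.1923.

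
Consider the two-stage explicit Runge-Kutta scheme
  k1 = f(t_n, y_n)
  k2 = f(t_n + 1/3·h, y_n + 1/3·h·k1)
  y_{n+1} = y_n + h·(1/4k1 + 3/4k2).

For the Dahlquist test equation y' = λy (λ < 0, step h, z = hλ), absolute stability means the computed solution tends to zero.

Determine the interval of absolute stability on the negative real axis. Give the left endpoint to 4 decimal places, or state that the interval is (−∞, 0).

On y'=λy, z=hλ:
  k1=λy_n ⇒ h·k1=z·y_n;  k2=λ(1+1/3z)y_n ⇒ h·k2=z(1+1/3z)y_n
  y_{n+1}/y_n = 1 + 1/4z + 3/4z(1+1/3z) = 1 + z + 1/4z²
  ⇒ R(z) = 1 + z + 1/4z².

Find x<0 with |R(x)|<1.
x=-0.56: |R|=0.5184
R=1: x+1/4x²=0 ⇒ x=−4=-4.0000; min R=1−1/(4·1/4)=0.0000>−1
Confirm numerically:
  x=-3.621: |R|=0.65691 <1
  x=-2.176: |R|=0.00774 <1
  x=-1.760: |R|=0.01440 <1
  x=-1.727: |R|=0.01863 <1
  x=-4.496: |R|=1.55750 >1
  x=-4.156: |R|=1.16208 >1
Interval (-4.0000, 0).

z∈(-4.0000,0).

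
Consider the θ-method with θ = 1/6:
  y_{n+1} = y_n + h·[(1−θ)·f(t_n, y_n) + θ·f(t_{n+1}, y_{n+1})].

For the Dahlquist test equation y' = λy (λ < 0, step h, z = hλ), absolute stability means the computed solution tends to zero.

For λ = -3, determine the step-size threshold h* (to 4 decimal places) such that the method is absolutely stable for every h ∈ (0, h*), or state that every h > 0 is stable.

(-3.0000,0); λ=-3 ⇒ h* = (3)/3 = 1.0000.

Set f=λy, z=hλ:
  y_{n+1} = y_n + z·[5/6·y_n + 1/6·y_{n+1}] ⇒ (1 − 1/6z)y_{n+1} = (1 + 5/6z)y_n
  so R(z) = (1 + 5/6z)/(1 − 1/6z).

Find x<0 with |R(x)|<1.
x=-0.42: |R|=0.6075
R=−1: 1+5/6x = −1+1/6x ⇒ -2/3x=2 ⇒ x=2/(-2/3)=-3.0000
Confirm numerically:
  x=-2.752: |R|=0.88665 <1
  x=-2.618: |R|=0.82270 <1
  x=-1.858: |R|=0.41868 <1
  x=-3.547: |R|=1.22918 >1
  x=-3.396: |R|=1.16858 >1
  x=-3.316: |R|=1.13568 >1
Interval (-3.0000, 0).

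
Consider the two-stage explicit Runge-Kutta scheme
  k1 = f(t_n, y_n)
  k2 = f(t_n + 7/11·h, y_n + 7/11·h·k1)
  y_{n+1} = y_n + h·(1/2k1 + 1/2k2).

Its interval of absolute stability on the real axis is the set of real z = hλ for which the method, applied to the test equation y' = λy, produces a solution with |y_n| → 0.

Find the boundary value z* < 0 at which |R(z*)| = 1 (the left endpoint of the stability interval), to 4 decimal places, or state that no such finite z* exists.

On y'=λy, z=hλ:
  k1=λy_n ⇒ h·k1=z·y_n;  k2=λ(1+7/11z)y_n ⇒ h·k2=z(1+7/11z)y_n
  y_{n+1}/y_n = 1 + 1/2z + 1/2z(1+7/11z) = 1 + z + 7/22z²
  ⇒ R(z) = 1 + z + 7/22z².

Find x<0 with |R(x)|<1.
x=-1.41: |R|=0.2226
R=1: x+7/22x²=0 ⇒ x=−22/7=-3.1429; min R=1−1/(4·7/22)=0.2143>−1
Confirm numerically:
  x=-2.471: |R|=0.47177 <1
  x=-2.393: |R|=0.42905 <1
  x=-2.083: |R|=0.29756 <1
  x=-3.550: |R|=1.45989 >1
  x=-3.235: |R|=1.09484 >1
Stable set (-3.1429, 0).

left endpoint -3.1429.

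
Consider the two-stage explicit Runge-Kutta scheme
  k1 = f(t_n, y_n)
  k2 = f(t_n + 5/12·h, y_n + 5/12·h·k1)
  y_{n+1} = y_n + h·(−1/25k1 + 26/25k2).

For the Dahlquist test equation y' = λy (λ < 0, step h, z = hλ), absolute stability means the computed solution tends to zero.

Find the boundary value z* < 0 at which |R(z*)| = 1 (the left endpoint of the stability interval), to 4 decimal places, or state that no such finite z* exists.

With y'=λy (z=hλ):
  k1=λy_n ⇒ h·k1=z·y_n;  k2=λ(1+5/12z)y_n ⇒ h·k2=z(1+5/12z)y_n
  y_{n+1}/y_n = 1 − 1/25z + 26/25z(1+5/12z) = 1 + z + 13/30z²
  ⇒ R(z) = 1 + z + 13/30z².

Boundary: |R(x)|=1, x<0.
x=-1.72: |R|=0.5620
R=1: x+13/30x²=0 ⇒ x=−30/13=-2.3077; min R=1−1/(4·13/30)=0.4231>−1
Confirm numerically:
  x=-1.507: |R|=0.47712 <1
  x=-1.504: |R|=0.47621 <1
  x=-1.052: |R|=0.42757 <1
  x=-0.955: |R|=0.44021 <1
  x=-2.860: |R|=1.68449 >1
  x=-2.594: |R|=1.32183 >1
  x=-2.519: |R|=1.23066 >1
Stable set (-2.3077, 0).

z* = -2.3077.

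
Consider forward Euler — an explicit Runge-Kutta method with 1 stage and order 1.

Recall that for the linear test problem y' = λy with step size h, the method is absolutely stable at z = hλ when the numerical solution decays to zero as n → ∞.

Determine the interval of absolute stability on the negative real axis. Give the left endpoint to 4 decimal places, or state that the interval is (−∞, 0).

z∈(-2.0000,0).

Set f=λy, z=hλ:
  order 1, 1-stage ⇒ R(z)=1+z
  (e.g. R(-1.5)=-0.50000, |R|=0.50000)

Solve |R(x)|<1 on ℝ⁻.
x=-1.5: |R|=0.5000
|R(-2.31)|=1.3100 |R(-1.39)|=0.3900 |R(-1.12)|=0.1200
Bisect:
  x_lo=-2.3568 |R|=1.3568  x_hi=-0.3056 |R|=0.6944
  mid=-1.33124 |R|=0.33124 →hi
  mid=-1.84404 |R|=0.84404 →hi
  mid=-2.10043 |R|=1.10043 →lo
  mid=-1.97224 |R|=0.97224 →hi
  mid=-2.03634 |R|=1.03634 →lo
  mid=-2.00429 |R|=1.00429 →lo
  mid=-1.98826 |R|=0.98826 →hi
  ...
  [-2.00003,-1.99990] ⇒ x*=-2.0000
Stable set (-2.0000, 0).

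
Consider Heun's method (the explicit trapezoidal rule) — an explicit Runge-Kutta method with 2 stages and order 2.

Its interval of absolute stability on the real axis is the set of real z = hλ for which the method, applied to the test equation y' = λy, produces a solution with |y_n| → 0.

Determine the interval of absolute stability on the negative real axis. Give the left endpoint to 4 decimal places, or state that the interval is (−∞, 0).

z∈(-2.0000,0).

Test eqn y'=λy, z=hλ:
  order 2, 2-stage ⇒ R(z)=1+z+z^2/2
  (e.g. R(-0.76)=0.52880, |R|=0.52880)

Find x<0 with |R(x)|<1.
x=-0.76: |R|=0.5288
|R(-2.21)|=1.2320 |R(-0.94)|=0.5018 |R(-0.88)|=0.5072
Bisect:
  x_lo=-2.7854 |R|=2.0939  x_hi=-0.3741 |R|=0.6959
  mid=-1.57978 |R|=0.66807 →hi
  mid=-2.18260 |R|=1.19927 →lo
  mid=-1.88119 |R|=0.88825 →hi
  mid=-2.03190 |R|=1.03240 →lo
  mid=-1.95654 |R|=0.95749 →hi
  mid=-1.99422 |R|=0.99424 →hi
  mid=-2.01306 |R|=1.01314 →lo
  mid=-2.00364 |R|=1.00364 →lo
  ...
  [-2.00011,-1.99996] ⇒ x*=-2.0000
So |R|<1 on (-2.0000, 0).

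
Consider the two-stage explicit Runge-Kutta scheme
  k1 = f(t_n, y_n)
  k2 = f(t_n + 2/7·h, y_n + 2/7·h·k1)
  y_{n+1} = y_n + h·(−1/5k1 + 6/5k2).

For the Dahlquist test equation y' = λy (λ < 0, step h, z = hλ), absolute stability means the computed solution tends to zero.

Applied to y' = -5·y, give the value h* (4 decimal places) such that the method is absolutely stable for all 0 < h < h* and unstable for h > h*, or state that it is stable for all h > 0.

Set f=λy, z=hλ:
  k1=λy_n ⇒ h·k1=z·y_n;  k2=λ(1+2/7z)y_n ⇒ h·k2=z(1+2/7z)y_n
  y_{n+1}/y_n = 1 − 1/5z + 6/5z(1+2/7z) = 1 + z + 12/35z²
  R(z) = 1 + z + 12/35z².

Boundary: |R(x)|=1, x<0.
x=-1.27: |R|=0.2830
R=1: x+12/35x²=0 ⇒ x=−35/12=-2.9167; min R=1−1/(4·12/35)=0.2708>−1
Confirm numerically:
  x=-2.122: |R|=0.42185 <1
  x=-1.811: |R|=0.31348 <1
  x=-1.674: |R|=0.28678 <1
  x=-1.509: |R|=0.27171 <1
  x=-3.422: |R|=1.59289 >1
  x=-3.026: |R|=1.11343 >1
Interval (-2.9167, 0).

(-2.9167,0); λ=-5 ⇒ h* = (35/12)/5 = 0.5833.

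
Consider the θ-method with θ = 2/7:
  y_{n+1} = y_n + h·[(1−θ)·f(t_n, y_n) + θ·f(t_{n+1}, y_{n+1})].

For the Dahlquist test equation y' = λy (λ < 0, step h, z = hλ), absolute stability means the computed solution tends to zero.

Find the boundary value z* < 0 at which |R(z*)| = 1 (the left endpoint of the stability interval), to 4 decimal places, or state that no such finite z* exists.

Test eqn y'=λy, z=hλ:
  y_{n+1} = y_n + z·[5/7·y_n + 2/7·y_{n+1}] ⇒ (1 − 2/7z)y_{n+1} = (1 + 5/7z)y_n
  ⇒ R(z) = (1 + 5/7z)/(1 − 2/7z).

Boundary: |R(x)|=1, x<0.
x=-1.17: |R|=0.1231
R=−1: 1+5/7x = −1+2/7x ⇒ -3/7x=2 ⇒ x=2/(-3/7)=-4.6667
Confirm numerically:
  x=-4.475: |R|=0.96395 <1
  x=-3.699: |R|=0.79837 <1
  x=-3.441: |R|=0.73512 <1
  x=-2.113: |R|=0.31757 <1
  x=-5.264: |R|=1.10224 >1
  x=-5.235: |R|=1.09760 >1
Interval (-4.6667, 0).

z* = -4.6667.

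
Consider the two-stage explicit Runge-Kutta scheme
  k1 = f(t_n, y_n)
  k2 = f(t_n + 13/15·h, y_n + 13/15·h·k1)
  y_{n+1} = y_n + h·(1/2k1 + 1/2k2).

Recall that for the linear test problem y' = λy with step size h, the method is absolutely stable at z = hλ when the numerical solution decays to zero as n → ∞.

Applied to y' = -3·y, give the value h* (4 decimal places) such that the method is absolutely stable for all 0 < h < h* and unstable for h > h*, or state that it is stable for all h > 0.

Test eqn y'=λy, z=hλ:
  k1=λy_n ⇒ h·k1=z·y_n;  k2=λ(1+13/15z)y_n ⇒ h·k2=z(1+13/15z)y_n
  y_{n+1}/y_n = 1 + 1/2z + 1/2z(1+13/15z) = 1 + z + 13/30z²
  so R(z) = 1 + z + 13/30z².

Solve |R(x)|<1 on ℝ⁻.
x=-1.54: |R|=0.4877
R=1: x+13/30x²=0 ⇒ x=−30/13=-2.3077; min R=1−1/(4·13/30)=0.4231>−1
Confirm numerically:
  x=-2.208: |R|=0.90461 <1
  x=-1.261: |R|=0.42805 <1
  x=-1.085: |R|=0.42513 <1
  x=-2.693: |R|=1.44964 >1
  x=-2.490: |R|=1.19671 >1
  x=-2.465: |R|=1.16803 >1
Interval (-2.3077, 0).

(-2.3077,0); λ=-3 ⇒ h* = (30/13)/3 = 0.7692.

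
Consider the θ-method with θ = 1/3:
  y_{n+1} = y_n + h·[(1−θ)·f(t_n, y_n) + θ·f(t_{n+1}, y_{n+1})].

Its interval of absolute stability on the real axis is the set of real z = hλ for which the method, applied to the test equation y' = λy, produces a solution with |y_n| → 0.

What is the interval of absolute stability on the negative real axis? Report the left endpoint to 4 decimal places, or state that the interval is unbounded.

z∈(-6.0000,0).

On y'=λy, z=hλ:
  y_{n+1} = y_n + z·[2/3·y_n + 1/3·y_{n+1}] ⇒ (1 − 1/3z)y_{n+1} = (1 + 2/3z)y_n
  ⇒ R(z) = (1 + 2/3z)/(1 − 1/3z).

Boundary: |R(x)|=1, x<0.
x=-0.32: |R|=0.7108
R=−1: 1+2/3x = −1+1/3x ⇒ -1/3x=2 ⇒ x=2/(-1/3)=-6.0000
Confirm numerically:
  x=-4.676: |R|=0.82751 <1
  x=-3.454: |R|=0.60552 <1
  x=-2.681: |R|=0.41577 <1
  x=-6.596: |R|=1.06211 >1
  x=-6.441: |R|=1.04671 >1
  x=-6.101: |R|=1.01110 >1
So |R|<1 on (-6.0000, 0).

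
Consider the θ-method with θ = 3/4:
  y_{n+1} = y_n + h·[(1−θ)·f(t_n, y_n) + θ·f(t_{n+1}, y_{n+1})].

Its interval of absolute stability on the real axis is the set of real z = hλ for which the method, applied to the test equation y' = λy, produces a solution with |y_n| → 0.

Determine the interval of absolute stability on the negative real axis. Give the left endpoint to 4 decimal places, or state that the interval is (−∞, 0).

unbounded; (−∞, 0).

With y'=λy (z=hλ):
  y_{n+1} = y_n + z·[1/4·y_n + 3/4·y_{n+1}] ⇒ (1 − 3/4z)y_{n+1} = (1 + 1/4z)y_n
  R(z) = (1 + 1/4z)/(1 − 3/4z).

Solve |R(x)|<1 on ℝ⁻.
x=-0.64: |R|=0.5676
x=-2: |R|=0.2000
x=-10: |R|=0.1765
x=-100: |R|=0.3158
θ=3/4≥1/2 ⇒ |1+1/4x|<|1−3/4x| ∀x<0 ⇒ stable on all of ℝ⁻.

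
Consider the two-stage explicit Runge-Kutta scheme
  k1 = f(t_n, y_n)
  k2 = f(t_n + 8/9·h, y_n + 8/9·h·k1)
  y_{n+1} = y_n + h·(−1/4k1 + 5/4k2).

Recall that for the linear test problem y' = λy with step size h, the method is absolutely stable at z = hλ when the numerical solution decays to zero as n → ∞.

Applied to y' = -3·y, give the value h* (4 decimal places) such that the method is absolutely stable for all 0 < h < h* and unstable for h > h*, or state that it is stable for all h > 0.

(-0.9000,0); λ=-3 ⇒ h* = (9/10)/3 = 0.3000.

On y'=λy, z=hλ:
  k1=λy_n ⇒ h·k1=z·y_n;  k2=λ(1+8/9z)y_n ⇒ h·k2=z(1+8/9z)y_n
  y_{n+1}/y_n = 1 − 1/4z + 5/4z(1+8/9z) = 1 + z + 10/9z²
  so R(z) = 1 + z + 10/9z².

Find x<0 with |R(x)|<1.
x=-0.68: |R|=0.8338
R=1: x+10/9x²=0 ⇒ x=−9/10=-0.9000; min R=1−1/(4·10/9)=0.7750>−1
Confirm numerically:
  x=-0.738: |R|=0.86716 <1
  x=-0.609: |R|=0.80309 <1
  x=-0.389: |R|=0.77913 <1
  x=-1.308: |R|=1.59296 >1
  x=-1.102: |R|=1.24734 >1
  x=-0.958: |R|=1.06174 >1
Stable set (-0.9000, 0).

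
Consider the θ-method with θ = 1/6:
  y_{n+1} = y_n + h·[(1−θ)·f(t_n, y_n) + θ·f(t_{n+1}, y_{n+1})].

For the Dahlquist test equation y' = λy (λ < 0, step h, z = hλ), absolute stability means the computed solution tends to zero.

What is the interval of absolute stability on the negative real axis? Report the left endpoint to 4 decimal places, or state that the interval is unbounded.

Test eqn y'=λy, z=hλ:
  y_{n+1} = y_n + z·[5/6·y_n + 1/6·y_{n+1}] ⇒ (1 − 1/6z)y_{n+1} = (1 + 5/6z)y_n
  so R(z) = (1 + 5/6z)/(1 − 1/6z).

Boundary: |R(x)|=1, x<0.
x=-0.83: |R|=0.2709
R=−1: 1+5/6x = −1+1/6x ⇒ -2/3x=2 ⇒ x=2/(-2/3)=-3.0000
Confirm numerically:
  x=-2.739: |R|=0.88054 <1
  x=-1.897: |R|=0.44131 <1
  x=-1.635: |R|=0.28487 <1
  x=-1.616: |R|=0.27311 <1
  x=-3.446: |R|=1.18886 >1
  x=-3.183: |R|=1.07971 >1
Stable set (-3.0000, 0).

z∈(-3.0000,0).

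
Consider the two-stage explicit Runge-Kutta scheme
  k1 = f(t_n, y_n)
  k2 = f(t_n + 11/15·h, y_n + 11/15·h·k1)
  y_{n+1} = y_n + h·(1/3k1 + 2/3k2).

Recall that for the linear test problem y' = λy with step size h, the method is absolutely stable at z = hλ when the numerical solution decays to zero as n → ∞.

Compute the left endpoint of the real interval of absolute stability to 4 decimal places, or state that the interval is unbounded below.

Test eqn y'=λy, z=hλ:
  k1=λy_n ⇒ h·k1=z·y_n;  k2=λ(1+11/15z)y_n ⇒ h·k2=z(1+11/15z)y_n
  y_{n+1}/y_n = 1 + 1/3z + 2/3z(1+11/15z) = 1 + z + 22/45z²
  Hence R(z) = 1 + z + 22/45z².

Need |R(x)|<1, x<0.
x=-1.67: |R|=0.6935
R=1: x+22/45x²=0 ⇒ x=−45/22=-2.0455; min R=1−1/(4·22/45)=0.4886>−1
Confirm numerically:
  x=-1.386: |R|=0.55315 <1
  x=-1.338: |R|=0.53723 <1
  x=-1.082: |R|=0.49035 <1
  x=-2.468: |R|=1.50983 >1
  x=-2.369: |R|=1.37472 >1
Stable set (-2.0455, 0).

z* = -2.0455.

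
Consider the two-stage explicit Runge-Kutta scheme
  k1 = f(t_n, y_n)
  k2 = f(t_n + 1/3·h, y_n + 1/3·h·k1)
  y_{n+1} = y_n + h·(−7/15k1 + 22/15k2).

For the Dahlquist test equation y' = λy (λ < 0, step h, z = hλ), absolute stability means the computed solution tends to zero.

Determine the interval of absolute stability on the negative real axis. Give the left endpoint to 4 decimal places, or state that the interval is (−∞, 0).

z∈(-2.0455,0).

Test eqn y'=λy, z=hλ:
  k1=λy_n ⇒ h·k1=z·y_n;  k2=λ(1+1/3z)y_n ⇒ h·k2=z(1+1/3z)y_n
  y_{n+1}/y_n = 1 − 7/15z + 22/15z(1+1/3z) = 1 + z + 22/45z²
  R(z) = 1 + z + 22/45z².

Need |R(x)|<1, x<0.
x=-0.37: |R|=0.6969
R=1: x+22/45x²=0 ⇒ x=−45/22=-2.0455; min R=1−1/(4·22/45)=0.4886>−1
Confirm numerically:
  x=-1.849: |R|=0.82241 <1
  x=-1.770: |R|=0.76164 <1
  x=-1.248: |R|=0.51345 <1
  x=-2.156: |R|=1.11652 >1
  x=-2.129: |R|=1.08696 >1
Stable set (-2.0455, 0).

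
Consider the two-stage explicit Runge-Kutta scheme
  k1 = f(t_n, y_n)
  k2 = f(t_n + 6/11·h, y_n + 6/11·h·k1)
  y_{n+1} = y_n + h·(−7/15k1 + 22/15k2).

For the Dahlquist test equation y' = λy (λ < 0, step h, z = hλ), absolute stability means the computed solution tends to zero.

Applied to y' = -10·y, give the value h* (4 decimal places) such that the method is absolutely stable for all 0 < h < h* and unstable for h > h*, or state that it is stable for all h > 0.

On y'=λy, z=hλ:
  k1=λy_n ⇒ h·k1=z·y_n;  k2=λ(1+6/11z)y_n ⇒ h·k2=z(1+6/11z)y_n
  y_{n+1}/y_n = 1 − 7/15z + 22/15z(1+6/11z) = 1 + z + 4/5z²
  so R(z) = 1 + z + 4/5z².

Need |R(x)|<1, x<0.
x=-0.45: |R|=0.7120
R=1: x+4/5x²=0 ⇒ x=−5/4=-1.2500; min R=1−1/(4·4/5)=0.6875>−1
Confirm numerically:
  x=-1.196: |R|=0.94833 <1
  x=-1.001: |R|=0.80060 <1
  x=-0.984: |R|=0.79060 <1
  x=-0.695: |R|=0.69142 <1
  x=-1.589: |R|=1.43094 >1
  x=-1.283: |R|=1.03387 >1
So |R|<1 on (-1.2500, 0).

(-1.2500,0); λ=-10 ⇒ h* = (5/4)/10 = 0.1250.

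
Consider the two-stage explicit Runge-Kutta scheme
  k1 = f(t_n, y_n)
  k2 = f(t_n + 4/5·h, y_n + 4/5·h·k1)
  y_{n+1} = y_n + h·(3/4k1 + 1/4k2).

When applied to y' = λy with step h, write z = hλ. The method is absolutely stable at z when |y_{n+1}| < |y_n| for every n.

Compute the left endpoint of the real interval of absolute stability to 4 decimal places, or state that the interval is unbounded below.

Set f=λy, z=hλ:
  k1=λy_n ⇒ h·k1=z·y_n;  k2=λ(1+4/5z)y_n ⇒ h·k2=z(1+4/5z)y_n
  y_{n+1}/y_n = 1 + 3/4z + 1/4z(1+4/5z) = 1 + z + 1/5z²
  Hence R(z) = 1 + z + 1/5z².

Need |R(x)|<1, x<0.
x=-1.18: |R|=0.0985
R=1: x+1/5x²=0 ⇒ x=−5=-5.0000; min R=1−1/(4·1/5)=-0.2500>−1
Confirm numerically:
  x=-4.622: |R|=0.65058 <1
  x=-4.473: |R|=0.52855 <1
  x=-2.765: |R|=0.23595 <1
  x=-2.719: |R|=0.24041 <1
  x=-5.559: |R|=1.62150 >1
  x=-5.451: |R|=1.49168 >1
  x=-5.324: |R|=1.34500 >1
Interval (-5.0000, 0).

z* = -5.0000.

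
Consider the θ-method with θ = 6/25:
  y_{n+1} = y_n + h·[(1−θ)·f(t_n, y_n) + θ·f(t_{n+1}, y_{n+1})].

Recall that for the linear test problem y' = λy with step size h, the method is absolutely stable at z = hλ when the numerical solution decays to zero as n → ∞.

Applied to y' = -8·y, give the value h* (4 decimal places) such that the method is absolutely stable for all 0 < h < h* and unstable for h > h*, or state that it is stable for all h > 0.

(-3.8462,0); λ=-8 ⇒ h* = (50/13)/8 = 0.4808.

Test eqn y'=λy, z=hλ:
  y_{n+1} = y_n + z·[19/25·y_n + 6/25·y_{n+1}] ⇒ (1 − 6/25z)y_{n+1} = (1 + 19/25z)y_n
  R(z) = (1 + 19/25z)/(1 − 6/25z).

Solve |R(x)|<1 on ℝ⁻.
x=-1.31: |R|=0.0033
R=−1: 1+19/25x = −1+6/25x ⇒ -13/25x=2 ⇒ x=2/(-13/25)=-3.8462
Confirm numerically:
  x=-3.630: |R|=0.93993 <1
  x=-3.150: |R|=0.79385 <1
  x=-2.310: |R|=0.48610 <1
  x=-4.382: |R|=1.13581 >1
  x=-4.296: |R|=1.11517 >1
  x=-4.212: |R|=1.09461 >1
Interval (-3.8462, 0).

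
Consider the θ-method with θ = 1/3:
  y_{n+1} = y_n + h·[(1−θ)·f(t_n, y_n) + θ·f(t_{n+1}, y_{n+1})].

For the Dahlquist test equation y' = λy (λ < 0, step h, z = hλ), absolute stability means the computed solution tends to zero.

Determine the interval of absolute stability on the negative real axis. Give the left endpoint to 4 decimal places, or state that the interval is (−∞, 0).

Test eqn y'=λy, z=hλ:
  y_{n+1} = y_n + z·[2/3·y_n + 1/3·y_{n+1}] ⇒ (1 − 1/3z)y_{n+1} = (1 + 2/3z)y_n
  Hence R(z) = (1 + 2/3z)/(1 − 1/3z).

Need |R(x)|<1, x<0.
x=-1.8: |R|=0.1250
R=−1: 1+2/3x = −1+1/3x ⇒ -1/3x=2 ⇒ x=2/(-1/3)=-6.0000
Confirm numerically:
  x=-5.971: |R|=0.99677 <1
  x=-3.267: |R|=0.56391 <1
  x=-2.603: |R|=0.39372 <1
  x=-6.177: |R|=1.01929 >1
  x=-6.076: |R|=1.00837 >1
So |R|<1 on (-6.0000, 0).

z∈(-6.0000,0).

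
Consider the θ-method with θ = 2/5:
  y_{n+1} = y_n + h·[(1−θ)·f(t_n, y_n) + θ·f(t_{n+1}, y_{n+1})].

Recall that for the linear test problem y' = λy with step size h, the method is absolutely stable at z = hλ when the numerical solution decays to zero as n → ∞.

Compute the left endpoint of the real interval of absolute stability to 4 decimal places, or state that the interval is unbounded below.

z* = -10.0000.

Test eqn y'=λy, z=hλ:
  y_{n+1} = y_n + z·[3/5·y_n + 2/5·y_{n+1}] ⇒ (1 − 2/5z)y_{n+1} = (1 + 3/5z)y_n
  ⇒ R(z) = (1 + 3/5z)/(1 − 2/5z).

Solve |R(x)|<1 on ℝ⁻.
x=-0.9: |R|=0.3382
R=−1: 1+3/5x = −1+2/5x ⇒ -1/5x=2 ⇒ x=2/(-1/5)=-10.0000
Confirm numerically:
  x=-8.484: |R|=0.93099 <1
  x=-6.225: |R|=0.78367 <1
  x=-4.446: |R|=0.60020 <1
  x=-10.413: |R|=1.01599 >1
  x=-10.147: |R|=1.00581 >1
Stable set (-10.0000, 0).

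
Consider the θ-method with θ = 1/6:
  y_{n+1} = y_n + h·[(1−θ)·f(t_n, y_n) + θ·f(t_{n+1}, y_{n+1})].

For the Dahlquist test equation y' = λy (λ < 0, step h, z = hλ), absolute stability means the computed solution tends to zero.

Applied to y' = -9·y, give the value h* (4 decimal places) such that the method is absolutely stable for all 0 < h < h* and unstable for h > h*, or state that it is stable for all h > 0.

(-3.0000,0); λ=-9 ⇒ h* = (3)/9 = 0.3333.

Test eqn y'=λy, z=hλ:
  y_{n+1} = y_n + z·[5/6·y_n + 1/6·y_{n+1}] ⇒ (1 − 1/6z)y_{n+1} = (1 + 5/6z)y_n
  R(z) = (1 + 5/6z)/(1 − 1/6z).

Solve |R(x)|<1 on ℝ⁻.
x=-0.84: |R|=0.2632
R=−1: 1+5/6x = −1+1/6x ⇒ -2/3x=2 ⇒ x=2/(-2/3)=-3.0000
Confirm numerically:
  x=-2.653: |R|=0.83959 <1
  x=-2.076: |R|=0.54235 <1
  x=-1.494: |R|=0.19616 <1
  x=-3.359: |R|=1.15344 >1
  x=-3.157: |R|=1.06858 >1
So |R|<1 on (-3.0000, 0).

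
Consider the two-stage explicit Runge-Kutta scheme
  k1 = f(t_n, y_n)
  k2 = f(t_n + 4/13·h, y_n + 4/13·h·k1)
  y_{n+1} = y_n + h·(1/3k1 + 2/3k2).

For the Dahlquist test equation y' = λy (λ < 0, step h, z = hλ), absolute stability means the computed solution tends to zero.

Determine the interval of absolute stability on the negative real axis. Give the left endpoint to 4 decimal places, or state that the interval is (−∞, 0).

With y'=λy (z=hλ):
  k1=λy_n ⇒ h·k1=z·y_n;  k2=λ(1+4/13z)y_n ⇒ h·k2=z(1+4/13z)y_n
  y_{n+1}/y_n = 1 + 1/3z + 2/3z(1+4/13z) = 1 + z + 8/39z²
  ⇒ R(z) = 1 + z + 8/39z².

Need |R(x)|<1, x<0.
x=-0.82: |R|=0.3179
R=1: x+8/39x²=0 ⇒ x=−39/8=-4.8750; min R=1−1/(4·8/39)=-0.2188>−1
Confirm numerically:
  x=-4.085: |R|=0.33802 <1
  x=-2.301: |R|=0.21493 <1
  x=-1.950: |R|=0.17000 <1
  x=-5.442: |R|=1.63295 >1
  x=-5.259: |R|=1.41425 >1
  x=-5.097: |R|=1.23211 >1
Stable set (-4.8750, 0).

(-4.8750, 0).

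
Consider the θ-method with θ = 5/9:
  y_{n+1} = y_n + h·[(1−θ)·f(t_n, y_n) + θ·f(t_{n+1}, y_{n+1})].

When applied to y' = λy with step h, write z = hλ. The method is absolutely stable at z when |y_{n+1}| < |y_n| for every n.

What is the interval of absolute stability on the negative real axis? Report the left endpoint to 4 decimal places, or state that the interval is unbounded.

Test eqn y'=λy, z=hλ:
  y_{n+1} = y_n + z·[4/9·y_n + 5/9·y_{n+1}] ⇒ (1 − 5/9z)y_{n+1} = (1 + 4/9z)y_n
  R(z) = (1 + 4/9z)/(1 − 5/9z).

Solve |R(x)|<1 on ℝ⁻.
x=-0.73: |R|=0.4806
x=-2: |R|=0.0526
x=-10: |R|=0.5254
x=-100: |R|=0.7682
θ=5/9≥1/2 ⇒ |1+4/9x|<|1−5/9x| ∀x<0 ⇒ interval (−∞,0).

(−∞, 0) — no finite endpoint.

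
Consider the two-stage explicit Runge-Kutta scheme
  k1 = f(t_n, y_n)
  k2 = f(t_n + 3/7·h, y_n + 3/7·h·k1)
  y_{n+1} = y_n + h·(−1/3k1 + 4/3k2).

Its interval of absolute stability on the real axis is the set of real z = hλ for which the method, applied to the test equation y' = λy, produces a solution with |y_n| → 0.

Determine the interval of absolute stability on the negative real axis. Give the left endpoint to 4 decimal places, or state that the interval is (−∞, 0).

Set f=λy, z=hλ:
  k1=λy_n ⇒ h·k1=z·y_n;  k2=λ(1+3/7z)y_n ⇒ h·k2=z(1+3/7z)y_n
  y_{n+1}/y_n = 1 − 1/3z + 4/3z(1+3/7z) = 1 + z + 4/7z²
  Hence R(z) = 1 + z + 4/7z².

Find x<0 with |R(x)|<1.
x=-1.63: |R|=0.8882
R=1: x+4/7x²=0 ⇒ x=−7/4=-1.7500; min R=1−1/(4·4/7)=0.5625>−1
Confirm numerically:
  x=-1.638: |R|=0.89517 <1
  x=-1.388: |R|=0.71288 <1
  x=-0.968: |R|=0.56744 <1
  x=-0.726: |R|=0.57519 <1
  x=-2.149: |R|=1.48997 >1
  x=-2.124: |R|=1.45393 >1
Stable set (-1.7500, 0).

z∈(-1.7500,0).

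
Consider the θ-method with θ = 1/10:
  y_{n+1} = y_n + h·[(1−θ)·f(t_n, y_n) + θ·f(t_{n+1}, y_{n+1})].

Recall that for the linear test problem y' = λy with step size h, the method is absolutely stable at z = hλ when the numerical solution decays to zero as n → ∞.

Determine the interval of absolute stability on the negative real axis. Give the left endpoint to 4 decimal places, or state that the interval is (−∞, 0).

On y'=λy, z=hλ:
  y_{n+1} = y_n + z·[9/10·y_n + 1/10·y_{n+1}] ⇒ (1 − 1/10z)y_{n+1} = (1 + 9/10z)y_n
  so R(z) = (1 + 9/10z)/(1 − 1/10z).

Boundary: |R(x)|=1, x<0.
x=-1.42: |R|=0.2434
R=−1: 1+9/10x = −1+1/10x ⇒ -4/5x=2 ⇒ x=2/(-4/5)=-2.5000
Confirm numerically:
  x=-2.328: |R|=0.88838 <1
  x=-1.558: |R|=0.34798 <1
  x=-1.331: |R|=0.17465 <1
  x=-1.253: |R|=0.11348 <1
  x=-2.901: |R|=1.24866 >1
  x=-2.844: |R|=1.21426 >1
  x=-2.704: |R|=1.12846 >1
Stable set (-2.5000, 0).

z∈(-2.5000,0).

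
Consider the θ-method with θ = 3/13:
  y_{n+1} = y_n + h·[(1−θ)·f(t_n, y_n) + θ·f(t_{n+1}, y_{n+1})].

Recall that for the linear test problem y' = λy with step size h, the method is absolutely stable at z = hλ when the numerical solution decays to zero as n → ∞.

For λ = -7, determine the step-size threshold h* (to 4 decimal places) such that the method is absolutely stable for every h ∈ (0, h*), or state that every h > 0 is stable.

(-3.7143,0); λ=-7 ⇒ h* = (26/7)/7 = 0.5306.

Test eqn y'=λy, z=hλ:
  y_{n+1} = y_n + z·[10/13·y_n + 3/13·y_{n+1}] ⇒ (1 − 3/13z)y_{n+1} = (1 + 10/13z)y_n
  R(z) = (1 + 10/13z)/(1 − 3/13z).

Find x<0 with |R(x)|<1.
x=-1.23: |R|=0.0419
R=−1: 1+10/13x = −1+3/13x ⇒ -7/13x=2 ⇒ x=2/(-7/13)=-3.7143
Confirm numerically:
  x=-2.773: |R|=0.69093 <1
  x=-2.708: |R|=0.66654 <1
  x=-2.292: |R|=0.49909 <1
  x=-1.706: |R|=0.22409 <1
  x=-3.878: |R|=1.04652 >1
  x=-3.735: |R|=1.00599 >1
Interval (-3.7143, 0).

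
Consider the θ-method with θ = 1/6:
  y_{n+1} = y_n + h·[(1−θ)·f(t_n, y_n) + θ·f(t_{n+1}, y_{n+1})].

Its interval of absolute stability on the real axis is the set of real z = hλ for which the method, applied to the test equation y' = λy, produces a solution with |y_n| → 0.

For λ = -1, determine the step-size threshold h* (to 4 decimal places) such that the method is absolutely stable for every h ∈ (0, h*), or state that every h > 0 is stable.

(-3.0000,0); λ=-1 ⇒ h* = (3)/1 = 3.0000.

With y'=λy (z=hλ):
  y_{n+1} = y_n + z·[5/6·y_n + 1/6·y_{n+1}] ⇒ (1 − 1/6z)y_{n+1} = (1 + 5/6z)y_n
  R(z) = (1 + 5/6z)/(1 − 1/6z).

Boundary: |R(x)|=1, x<0.
x=-0.4: |R|=0.6250
R=−1: 1+5/6x = −1+1/6x ⇒ -2/3x=2 ⇒ x=2/(-2/3)=-3.0000
Confirm numerically:
  x=-2.758: |R|=0.88947 <1
  x=-2.574: |R|=0.80126 <1
  x=-2.218: |R|=0.61937 <1
  x=-3.190: |R|=1.08270 >1
  x=-3.091: |R|=1.04004 >1
Interval (-3.0000, 0).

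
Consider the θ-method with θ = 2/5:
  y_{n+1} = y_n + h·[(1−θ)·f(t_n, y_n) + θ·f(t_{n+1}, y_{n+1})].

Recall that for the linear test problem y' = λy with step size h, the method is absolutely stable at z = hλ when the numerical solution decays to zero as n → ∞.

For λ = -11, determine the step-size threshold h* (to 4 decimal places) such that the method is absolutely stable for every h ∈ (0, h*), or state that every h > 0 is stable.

With y'=λy (z=hλ):
  y_{n+1} = y_n + z·[3/5·y_n + 2/5·y_{n+1}] ⇒ (1 − 2/5z)y_{n+1} = (1 + 3/5z)y_n
  ⇒ R(z) = (1 + 3/5z)/(1 − 2/5z).

Need |R(x)|<1, x<0.
x=-0.99: |R|=0.2908
R=−1: 1+3/5x = −1+2/5x ⇒ -1/5x=2 ⇒ x=2/(-1/5)=-10.0000
Confirm numerically:
  x=-9.528: |R|=0.98038 <1
  x=-9.301: |R|=0.97038 <1
  x=-6.092: |R|=0.77258 <1
  x=-4.067: |R|=0.54827 <1
  x=-10.592: |R|=1.02261 >1
  x=-10.368: |R|=1.01430 >1
  x=-10.104: |R|=1.00413 >1
So |R|<1 on (-10.0000, 0).

(-10.0000,0); λ=-11 ⇒ h* = (10)/11 = 0.9091.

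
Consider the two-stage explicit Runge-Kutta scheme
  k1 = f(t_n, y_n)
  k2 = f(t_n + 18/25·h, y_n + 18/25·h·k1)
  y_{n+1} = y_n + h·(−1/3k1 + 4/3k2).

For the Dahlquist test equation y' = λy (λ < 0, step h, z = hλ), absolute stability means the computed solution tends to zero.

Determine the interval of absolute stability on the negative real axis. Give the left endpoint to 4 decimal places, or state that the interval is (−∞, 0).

z∈(-1.0417,0).

On y'=λy, z=hλ:
  k1=λy_n ⇒ h·k1=z·y_n;  k2=λ(1+18/25z)y_n ⇒ h·k2=z(1+18/25z)y_n
  y_{n+1}/y_n = 1 − 1/3z + 4/3z(1+18/25z) = 1 + z + 24/25z²
  R(z) = 1 + z + 24/25z².

Find x<0 with |R(x)|<1.
x=-1.17: |R|=1.1441
R=1: x+24/25x²=0 ⇒ x=−25/24=-1.0417; min R=1−1/(4·24/25)=0.7396>−1
Confirm numerically:
  x=-0.806: |R|=0.81765 <1
  x=-0.791: |R|=0.80965 <1
  x=-0.639: |R|=0.75299 <1
  x=-0.453: |R|=0.74400 <1
  x=-1.419: |R|=1.51402 >1
  x=-1.403: |R|=1.48667 >1
Stable set (-1.0417, 0).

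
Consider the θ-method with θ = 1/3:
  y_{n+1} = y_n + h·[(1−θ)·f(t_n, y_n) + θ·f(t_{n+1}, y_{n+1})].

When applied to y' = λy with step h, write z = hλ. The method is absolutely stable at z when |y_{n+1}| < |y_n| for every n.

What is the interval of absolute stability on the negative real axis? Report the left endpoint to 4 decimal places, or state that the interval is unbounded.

z∈(-6.0000,0).

Set f=λy, z=hλ:
  y_{n+1} = y_n + z·[2/3·y_n + 1/3·y_{n+1}] ⇒ (1 − 1/3z)y_{n+1} = (1 + 2/3z)y_n
  ⇒ R(z) = (1 + 2/3z)/(1 − 1/3z).

Boundary: |R(x)|=1, x<0.
x=-0.42: |R|=0.6316
R=−1: 1+2/3x = −1+1/3x ⇒ -1/3x=2 ⇒ x=2/(-1/3)=-6.0000
Confirm numerically:
  x=-5.922: |R|=0.99126 <1
  x=-4.512: |R|=0.80192 <1
  x=-2.630: |R|=0.40142 <1
  x=-6.278: |R|=1.02996 >1
  x=-6.156: |R|=1.01704 >1
  x=-6.088: |R|=1.00968 >1
Interval (-6.0000, 0).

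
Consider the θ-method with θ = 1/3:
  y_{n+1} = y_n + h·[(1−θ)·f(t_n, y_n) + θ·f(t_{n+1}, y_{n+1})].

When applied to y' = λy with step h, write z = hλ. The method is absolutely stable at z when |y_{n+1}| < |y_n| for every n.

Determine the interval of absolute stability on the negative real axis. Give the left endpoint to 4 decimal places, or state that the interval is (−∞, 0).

On y'=λy, z=hλ:
  y_{n+1} = y_n + z·[2/3·y_n + 1/3·y_{n+1}] ⇒ (1 − 1/3z)y_{n+1} = (1 + 2/3z)y_n
  Hence R(z) = (1 + 2/3z)/(1 − 1/3z).

Boundary: |R(x)|=1, x<0.
x=-0.52: |R|=0.5568
R=−1: 1+2/3x = −1+1/3x ⇒ -1/3x=2 ⇒ x=2/(-1/3)=-6.0000
Confirm numerically:
  x=-5.323: |R|=0.91866 <1
  x=-4.469: |R|=0.79502 <1
  x=-3.941: |R|=0.70336 <1
  x=-2.596: |R|=0.39171 <1
  x=-6.426: |R|=1.04519 >1
  x=-6.380: |R|=1.04051 >1
Interval (-6.0000, 0).

z∈(-6.0000,0).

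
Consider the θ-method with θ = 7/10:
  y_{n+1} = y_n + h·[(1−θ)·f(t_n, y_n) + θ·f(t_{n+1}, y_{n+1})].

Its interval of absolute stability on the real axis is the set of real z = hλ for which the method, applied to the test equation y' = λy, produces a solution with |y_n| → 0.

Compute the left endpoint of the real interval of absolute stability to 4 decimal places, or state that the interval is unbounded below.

Test eqn y'=λy, z=hλ:
  y_{n+1} = y_n + z·[3/10·y_n + 7/10·y_{n+1}] ⇒ (1 − 7/10z)y_{n+1} = (1 + 3/10z)y_n
  so R(z) = (1 + 3/10z)/(1 − 7/10z).

Solve |R(x)|<1 on ℝ⁻.
x=-0.84: |R|=0.4710
x=-2: |R|=0.1667
x=-10: |R|=0.2500
x=-100: |R|=0.4085
θ=7/10≥1/2 ⇒ |1+3/10x|<|1−7/10x| ∀x<0 ⇒ stable on all of ℝ⁻.

unbounded; (−∞, 0).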